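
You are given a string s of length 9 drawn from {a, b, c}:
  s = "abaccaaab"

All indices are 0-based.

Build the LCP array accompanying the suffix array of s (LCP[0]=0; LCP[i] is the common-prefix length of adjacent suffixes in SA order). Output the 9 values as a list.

rank→(start, suffix):
  0 → (5, 'aaab')
  1 → (6, 'aab')
  2 → (7, 'ab')
  3 → (0, 'abaccaaab')
  4 → (2, 'accaaab')
  5 → (8, 'b')
  6 → (1, 'baccaaab')
  7 → (4, 'caaab')
  8 → (3, 'ccaaab')

SA = [5, 6, 7, 0, 2, 8, 1, 4, 3]
rank  pair      lcp
   1  s[5:],s[6:]  2  'aa'
   2  s[6:],s[7:]  1  'a'
   3  s[7:],s[0:]  2  'ab'
   4  s[0:],s[2:]  1  'a'
   5  s[2:],s[8:]  0  ''
   6  s[8:],s[1:]  1  'b'
   7  s[1:],s[4:]  0  ''
   8  s[4:],s[3:]  1  'c'

[0, 2, 1, 2, 1, 0, 1, 0, 1]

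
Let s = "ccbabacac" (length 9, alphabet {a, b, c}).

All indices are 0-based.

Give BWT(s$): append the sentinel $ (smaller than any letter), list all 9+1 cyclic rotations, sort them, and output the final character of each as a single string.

rank  rotation    last
    0  $ccbabacac  c
    1  abacac$ccb  b
    2  ac$ccbabac  c
    3  acac$ccbab  b
    4  babacac$cc  c
    5  bacac$ccba  a
    6  c$ccbabaca  a
    7  cac$ccbaba  a
    8  cbabacac$c  c
    9  ccbabacac$  $

cbcbcaaac$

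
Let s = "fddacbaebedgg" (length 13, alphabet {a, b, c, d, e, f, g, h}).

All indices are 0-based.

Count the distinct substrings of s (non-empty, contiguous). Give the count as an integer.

rank→(start, suffix):
  0 → (3, 'acbaebedgg')
  1 → (6, 'aebedgg')
  2 → (5, 'baebedgg')
  3 → (8, 'bedgg')
  4 → (4, 'cbaebedgg')
  5 → (2, 'dacbaebedgg')
  6 → (1, 'ddacbaebedgg')
  7 → (10, 'dgg')
  8 → (7, 'ebedgg')
  9 → (9, 'edgg')
  10 → (0, 'fddacbaebedgg')
  11 → (12, 'g')
  12 → (11, 'gg')

SA = [3, 6, 5, 8, 4, 2, 1, 10, 7, 9, 0, 12, 11]
rank  pair      lcp
   1  s[3:],s[6:]  1  'a'
   2  s[6:],s[5:]  0  ''
   3  s[5:],s[8:]  1  'b'
   4  s[8:],s[4:]  0  ''
   5  s[4:],s[2:]  0  ''
   6  s[2:],s[1:]  1  'd'
   7  s[1:],s[10:]  1  'd'
   8  s[10:],s[7:]  0  ''
   9  s[7:],s[9:]  1  'e'
  10  s[9:],s[0:]  0  ''
  11  s[0:],s[12:]  0  ''
  12  s[12:],s[11:]  1  'g'

n(n+1)/2 = 13·14/2 = 91
Σ LCP = 0 + 1 + 0 + 1 + 0 + 0 + 1 + 1 + 0 + 1 + 0 + 0 + 1 = 6
distinct = 91 − 6 = 85

85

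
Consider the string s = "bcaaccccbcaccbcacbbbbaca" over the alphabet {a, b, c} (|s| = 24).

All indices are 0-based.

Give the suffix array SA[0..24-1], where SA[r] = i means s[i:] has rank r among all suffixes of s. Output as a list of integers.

[23, 2, 21, 15, 10, 3, 20, 19, 18, 17, 0, 13, 8, 22, 1, 14, 9, 16, 12, 7, 11, 6, 5, 4]

sorted suffixes:
  #0 SA[0]=23  'a'
  #1 SA[1]=2  'aaccccbcaccbcacbbbbaca'
  #2 SA[2]=21  'aca'
  #3 SA[3]=15  'acbbbbaca'
  #4 SA[4]=10  'accbcacbbbbaca'
  #5 SA[5]=3  'accccbcaccbcacbbbbaca'
  #6 SA[6]=20  'baca'
  #7 SA[7]=19  'bbaca'
  #8 SA[8]=18  'bbbaca'
  #9 SA[9]=17  'bbbbaca'
  #10 SA[10]=0  'bcaaccccbcaccbcacbbbbaca'
  #11 SA[11]=13  'bcacbbbbaca'
  #12 SA[12]=8  'bcaccbcacbbbbaca'
  #13 SA[13]=22  'ca'
  #14 SA[14]=1  'caaccccbcaccbcacbbbbaca'
  #15 SA[15]=14  'cacbbbbaca'
  #16 SA[16]=9  'caccbcacbbbbaca'
  #17 SA[17]=16  'cbbbbaca'
  #18 SA[18]=12  'cbcacbbbbaca'
  #19 SA[19]=7  'cbcaccbcacbbbbaca'
  #20 SA[20]=11  'ccbcacbbbbaca'
  #21 SA[21]=6  'ccbcaccbcacbbbbaca'
  #22 SA[22]=5  'cccbcaccbcacbbbbaca'
  #23 SA[23]=4  'ccccbcaccbcacbbbbaca'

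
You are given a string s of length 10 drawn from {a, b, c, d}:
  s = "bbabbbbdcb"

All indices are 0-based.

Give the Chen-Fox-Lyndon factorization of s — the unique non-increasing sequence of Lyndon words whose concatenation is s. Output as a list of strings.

emit factor 1: 'b' (i=0, period=1)
emit factor 2: 'b' (i=1, period=1)
emit factor 3: 'abbbbdcb' (i=2, period=8)

["b", "b", "abbbbdcb"]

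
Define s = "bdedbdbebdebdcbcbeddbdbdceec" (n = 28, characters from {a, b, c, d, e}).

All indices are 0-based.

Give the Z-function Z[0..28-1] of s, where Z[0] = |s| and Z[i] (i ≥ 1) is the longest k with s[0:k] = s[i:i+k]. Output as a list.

[28, 0, 0, 0, 2, 0, 1, 0, 3, 0, 0, 2, 0, 0, 1, 0, 1, 0, 0, 0, 2, 0, 2, 0, 0, 0, 0, 0]

Z[0]=28
i=1: fresh scan; Z[1]=0
i=2: fresh scan; Z[2]=0
i=3: fresh scan; Z[3]=0
i=4: fresh scan; Z[4]=2 grow→box=[4,6)
i=5: min(r-i=1, Z[1]=0)=0; Z[5]=0
i=6: fresh scan; Z[6]=1 grow→box=[6,7)
i=7: fresh scan; Z[7]=0
i=8: fresh scan; Z[8]=3 grow→box=[8,11)
i=9: min(r-i=2, Z[1]=0)=0; Z[9]=0
i=10: min(r-i=1, Z[2]=0)=0; Z[10]=0
i=11: fresh scan; Z[11]=2 grow→box=[11,13)
i=12: min(r-i=1, Z[1]=0)=0; Z[12]=0
i=13: fresh scan; Z[13]=0
i=14: fresh scan; Z[14]=1 grow→box=[14,15)
i=15: fresh scan; Z[15]=0
i=16: fresh scan; Z[16]=1 grow→box=[16,17)
i=17: fresh scan; Z[17]=0
i=18: fresh scan; Z[18]=0
i=19: fresh scan; Z[19]=0
i=20: fresh scan; Z[20]=2 grow→box=[20,22)
i=21: min(r-i=1, Z[1]=0)=0; Z[21]=0
i=22: fresh scan; Z[22]=2 grow→box=[22,24)
i=23: min(r-i=1, Z[1]=0)=0; Z[23]=0
i=24: fresh scan; Z[24]=0
i=25: fresh scan; Z[25]=0
i=26: fresh scan; Z[26]=0
i=27: fresh scan; Z[27]=0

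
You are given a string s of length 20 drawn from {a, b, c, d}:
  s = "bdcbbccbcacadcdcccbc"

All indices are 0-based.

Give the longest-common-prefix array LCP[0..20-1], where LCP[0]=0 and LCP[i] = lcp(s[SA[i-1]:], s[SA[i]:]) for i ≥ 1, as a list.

sorted suffixes:
  #0 SA[0]=9  'acadcdcccbc'
  #1 SA[1]=11  'adcdcccbc'
  #2 SA[2]=3  'bbccbcacadcdcccbc'
  #3 SA[3]=18  'bc'
  #4 SA[4]=7  'bcacadcdcccbc'
  #5 SA[5]=4  'bccbcacadcdcccbc'
  #6 SA[6]=0  'bdcbbccbcacadcdcccbc'
  #7 SA[7]=19  'c'
  #8 SA[8]=8  'cacadcdcccbc'
  #9 SA[9]=10  'cadcdcccbc'
  #10 SA[10]=2  'cbbccbcacadcdcccbc'
  #11 SA[11]=17  'cbc'
  #12 SA[12]=6  'cbcacadcdcccbc'
  #13 SA[13]=16  'ccbc'
  #14 SA[14]=5  'ccbcacadcdcccbc'
  #15 SA[15]=15  'cccbc'
  #16 SA[16]=13  'cdcccbc'
  #17 SA[17]=1  'dcbbccbcacadcdcccbc'
  #18 SA[18]=14  'dcccbc'
  #19 SA[19]=12  'dcdcccbc'

SA = [9, 11, 3, 18, 7, 4, 0, 19, 8, 10, 2, 17, 6, 16, 5, 15, 13, 1, 14, 12]
i: (SA[i-1],SA[i]) lcp shared
  1: (9,11) 1 'a'
  2: (11,3) 0 ''
  3: (3,18) 1 'b'
  4: (18,7) 2 'bc'
  5: (7,4) 2 'bc'
  6: (4,0) 1 'b'
  7: (0,19) 0 ''
  8: (19,8) 1 'c'
  9: (8,10) 2 'ca'
  10: (10,2) 1 'c'
  11: (2,17) 2 'cb'
  12: (17,6) 3 'cbc'
  13: (6,16) 1 'c'
  14: (16,5) 4 'ccbc'
  15: (5,15) 2 'cc'
  16: (15,13) 1 'c'
  17: (13,1) 0 ''
  18: (1,14) 2 'dc'
  19: (14,12) 2 'dc'

[0, 1, 0, 1, 2, 2, 1, 0, 1, 2, 1, 2, 3, 1, 4, 2, 1, 0, 2, 2]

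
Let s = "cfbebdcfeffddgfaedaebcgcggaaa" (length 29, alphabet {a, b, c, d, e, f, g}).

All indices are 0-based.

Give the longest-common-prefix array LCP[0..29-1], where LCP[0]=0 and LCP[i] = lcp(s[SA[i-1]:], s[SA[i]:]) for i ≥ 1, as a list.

[0, 1, 2, 1, 2, 0, 1, 1, 0, 2, 1, 2, 0, 1, 1, 1, 0, 2, 1, 1, 0, 1, 1, 1, 1, 0, 1, 1, 1]

rank | idx | suffix
   0 |  28 | a
   1 |  27 | aa
   2 |  26 | aaa
   3 |  18 | aebcgcggaaa
   4 |  15 | aedaebcgcggaaa
   5 |  20 | bcgcggaaa
   6 |   4 | bdcfeffddgfaedaebcgcggaaa
   7 |   2 | bebdcfeffddgfaedaebcgcggaaa
   8 |   0 | cfbebdcfeffddgfaedaebcgcggaaa
   9 |   6 | cfeffddgfaedaebcgcggaaa
  10 |  21 | cgcggaaa
  11 |  23 | cggaaa
  12 |  17 | daebcgcggaaa
  13 |   5 | dcfeffddgfaedaebcgcggaaa
  14 |  11 | ddgfaedaebcgcggaaa
  15 |  12 | dgfaedaebcgcggaaa
  16 |  19 | ebcgcggaaa
  17 |   3 | ebdcfeffddgfaedaebcgcggaaa
  18 |  16 | edaebcgcggaaa
  19 |   8 | effddgfaedaebcgcggaaa
  20 |  14 | faedaebcgcggaaa
  21 |   1 | fbebdcfeffddgfaedaebcgcggaaa
  22 |  10 | fddgfaedaebcgcggaaa
  23 |   7 | feffddgfaedaebcgcggaaa
  24 |   9 | ffddgfaedaebcgcggaaa
  25 |  25 | gaaa
  26 |  22 | gcggaaa
  27 |  13 | gfaedaebcgcggaaa
  28 |  24 | ggaaa

SA = [28, 27, 26, 18, 15, 20, 4, 2, 0, 6, 21, 23, 17, 5, 11, 12, 19, 3, 16, 8, 14, 1, 10, 7, 9, 25, 22, 13, 24]
i: (SA[i-1],SA[i]) lcp shared
  1: (28,27) 1 'a'
  2: (27,26) 2 'aa'
  3: (26,18) 1 'a'
  4: (18,15) 2 'ae'
  5: (15,20) 0 ''
  6: (20,4) 1 'b'
  7: (4,2) 1 'b'
  8: (2,0) 0 ''
  9: (0,6) 2 'cf'
  10: (6,21) 1 'c'
  11: (21,23) 2 'cg'
  12: (23,17) 0 ''
  13: (17,5) 1 'd'
  14: (5,11) 1 'd'
  15: (11,12) 1 'd'
  16: (12,19) 0 ''
  17: (19,3) 2 'eb'
  18: (3,16) 1 'e'
  19: (16,8) 1 'e'
  20: (8,14) 0 ''
  21: (14,1) 1 'f'
  22: (1,10) 1 'f'
  23: (10,7) 1 'f'
  24: (7,9) 1 'f'
  25: (9,25) 0 ''
  26: (25,22) 1 'g'
  27: (22,13) 1 'g'
  28: (13,24) 1 'g'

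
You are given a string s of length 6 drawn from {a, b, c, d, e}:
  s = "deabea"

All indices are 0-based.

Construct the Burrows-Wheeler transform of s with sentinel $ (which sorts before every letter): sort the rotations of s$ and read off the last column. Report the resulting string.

aeea$bd

rank  rotation last
    0  $deabea  a
    1  a$deabe  e
    2  abea$de  e
    3  bea$dea  a
    4  deabea$  $
    5  ea$deab  b
    6  eabea$d  d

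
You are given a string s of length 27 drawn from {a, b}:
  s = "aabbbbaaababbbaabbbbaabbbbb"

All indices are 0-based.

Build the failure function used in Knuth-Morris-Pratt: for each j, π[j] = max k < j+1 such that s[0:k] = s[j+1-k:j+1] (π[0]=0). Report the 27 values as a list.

π[0] = 0
j=1 s[j]='a': π[1]=1 (border 'a')
j=2 s[j]='b': k: 1→0; π[2]=0 (border '')
j=3 s[j]='b': π[3]=0 (border '')
j=4 s[j]='b': π[4]=0 (border '')
j=5 s[j]='b': π[5]=0 (border '')
j=6 s[j]='a': π[6]=1 (border 'a')
j=7 s[j]='a': π[7]=2 (border 'aa')
j=8 s[j]='a': k: 2→1; π[8]=2 (border 'aa')
j=9 s[j]='b': π[9]=3 (border 'aab')
j=10 s[j]='a': k: 3→0; π[10]=1 (border 'a')
j=11 s[j]='b': k: 1→0; π[11]=0 (border '')
j=12 s[j]='b': π[12]=0 (border '')
j=13 s[j]='b': π[13]=0 (border '')
j=14 s[j]='a': π[14]=1 (border 'a')
j=15 s[j]='a': π[15]=2 (border 'aa')
j=16 s[j]='b': π[16]=3 (border 'aab')
j=17 s[j]='b': π[17]=4 (border 'aabb')
j=18 s[j]='b': π[18]=5 (border 'aabbb')
j=19 s[j]='b': π[19]=6 (border 'aabbbb')
j=20 s[j]='a': π[20]=7 (border 'aabbbba')
j=21 s[j]='a': π[21]=8 (border 'aabbbbaa')
j=22 s[j]='b': k: 8→2; π[22]=3 (border 'aab')
j=23 s[j]='b': π[23]=4 (border 'aabb')
j=24 s[j]='b': π[24]=5 (border 'aabbb')
j=25 s[j]='b': π[25]=6 (border 'aabbbb')
j=26 s[j]='b': k: 6→0; π[26]=0 (border '')

[0, 1, 0, 0, 0, 0, 1, 2, 2, 3, 1, 0, 0, 0, 1, 2, 3, 4, 5, 6, 7, 8, 3, 4, 5, 6, 0]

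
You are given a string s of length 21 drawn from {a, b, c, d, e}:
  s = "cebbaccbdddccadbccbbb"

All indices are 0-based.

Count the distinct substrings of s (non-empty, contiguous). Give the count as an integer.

208

rank→(start, suffix):
  0 → (4, 'accbdddccadbccbbb')
  1 → (13, 'adbccbbb')
  2 → (20, 'b')
  3 → (3, 'baccbdddccadbccbbb')
  4 → (19, 'bb')
  5 → (2, 'bbaccbdddccadbccbbb')
  6 → (18, 'bbb')
  7 → (15, 'bccbbb')
  8 → (7, 'bdddccadbccbbb')
  9 → (12, 'cadbccbbb')
  10 → (17, 'cbbb')
  11 → (6, 'cbdddccadbccbbb')
  12 → (11, 'ccadbccbbb')
  13 → (16, 'ccbbb')
  14 → (5, 'ccbdddccadbccbbb')
  15 → (0, 'cebbaccbdddccadbccbbb')
  16 → (14, 'dbccbbb')
  17 → (10, 'dccadbccbbb')
  18 → (9, 'ddccadbccbbb')
  19 → (8, 'dddccadbccbbb')
  20 → (1, 'ebbaccbdddccadbccbbb')

SA = [4, 13, 20, 3, 19, 2, 18, 15, 7, 12, 17, 6, 11, 16, 5, 0, 14, 10, 9, 8, 1]
rank  pair      lcp
   1  s[4:],s[13:]  1  'a'
   2  s[13:],s[20:]  0  ''
   3  s[20:],s[3:]  1  'b'
   4  s[3:],s[19:]  1  'b'
   5  s[19:],s[2:]  2  'bb'
   6  s[2:],s[18:]  2  'bb'
   7  s[18:],s[15:]  1  'b'
   8  s[15:],s[7:]  1  'b'
   9  s[7:],s[12:]  0  ''
  10  s[12:],s[17:]  1  'c'
  11  s[17:],s[6:]  2  'cb'
  12  s[6:],s[11:]  1  'c'
  13  s[11:],s[16:]  2  'cc'
  14  s[16:],s[5:]  3  'ccb'
  15  s[5:],s[0:]  1  'c'
  16  s[0:],s[14:]  0  ''
  17  s[14:],s[10:]  1  'd'
  18  s[10:],s[9:]  1  'd'
  19  s[9:],s[8:]  2  'dd'
  20  s[8:],s[1:]  0  ''

n(n+1)/2 = 21·22/2 = 231
Σ LCP = 0 + 1 + 0 + 1 + 1 + 2 + 2 + 1 + 1 + 0 + 1 + 2 + 1 + 2 + 3 + 1 + 0 + 1 + 1 + 2 + 0 = 23
distinct = 231 − 23 = 208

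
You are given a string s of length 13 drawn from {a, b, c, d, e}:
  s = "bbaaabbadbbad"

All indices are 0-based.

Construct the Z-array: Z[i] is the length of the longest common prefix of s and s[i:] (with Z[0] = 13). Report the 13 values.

Z[0]=13
i=1: i≥r, start 0; Z[1]=1 grow→box=[1,2)
i=2: i≥r, start 0; Z[2]=0
i=3: i≥r, start 0; Z[3]=0
i=4: i≥r, start 0; Z[4]=0
i=5: i≥r, start 0; Z[5]=3 grow→box=[5,8)
i=6: min(r-i=2, Z[1]=1)=1; Z[6]=1
i=7: min(r-i=1, Z[2]=0)=0; Z[7]=0
i=8: i≥r, start 0; Z[8]=0
i=9: i≥r, start 0; Z[9]=3 grow→box=[9,12)
i=10: min(r-i=2, Z[1]=1)=1; Z[10]=1
i=11: min(r-i=1, Z[2]=0)=0; Z[11]=0
i=12: i≥r, start 0; Z[12]=0

[13, 1, 0, 0, 0, 3, 1, 0, 0, 3, 1, 0, 0]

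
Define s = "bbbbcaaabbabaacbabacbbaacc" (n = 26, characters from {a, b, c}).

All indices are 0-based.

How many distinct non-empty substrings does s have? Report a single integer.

rank | idx | suffix
   0 |   5 | aaabbabaacbabacbbaacc
   1 |   6 | aabbabaacbabacbbaacc
   2 |  12 | aacbabacbbaacc
   3 |  22 | aacc
   4 |  10 | abaacbabacbbaacc
   5 |  16 | abacbbaacc
   6 |   7 | abbabaacbabacbbaacc
   7 |  13 | acbabacbbaacc
   8 |  18 | acbbaacc
   9 |  23 | acc
  10 |  11 | baacbabacbbaacc
  11 |  21 | baacc
  12 |   9 | babaacbabacbbaacc
  13 |  15 | babacbbaacc
  14 |  17 | bacbbaacc
  15 |  20 | bbaacc
  16 |   8 | bbabaacbabacbbaacc
  17 |   0 | bbbbcaaabbabaacbabacbbaacc
  18 |   1 | bbbcaaabbabaacbabacbbaacc
  19 |   2 | bbcaaabbabaacbabacbbaacc
  20 |   3 | bcaaabbabaacbabacbbaacc
  21 |  25 | c
  22 |   4 | caaabbabaacbabacbbaacc
  23 |  14 | cbabacbbaacc
  24 |  19 | cbbaacc
  25 |  24 | cc

SA = [5, 6, 12, 22, 10, 16, 7, 13, 18, 23, 11, 21, 9, 15, 17, 20, 8, 0, 1, 2, 3, 25, 4, 14, 19, 24]
rank  pair      lcp
   1  s[5:],s[6:]  2  'aa'
   2  s[6:],s[12:]  2  'aa'
   3  s[12:],s[22:]  3  'aac'
   4  s[22:],s[10:]  1  'a'
   5  s[10:],s[16:]  3  'aba'
   6  s[16:],s[7:]  2  'ab'
   7  s[7:],s[13:]  1  'a'
   8  s[13:],s[18:]  3  'acb'
   9  s[18:],s[23:]  2  'ac'
  10  s[23:],s[11:]  0  ''
  11  s[11:],s[21:]  4  'baac'
  12  s[21:],s[9:]  2  'ba'
  13  s[9:],s[15:]  4  'baba'
  14  s[15:],s[17:]  2  'ba'
  15  s[17:],s[20:]  1  'b'
  16  s[20:],s[8:]  3  'bba'
  17  s[8:],s[0:]  2  'bb'
  18  s[0:],s[1:]  3  'bbb'
  19  s[1:],s[2:]  2  'bb'
  20  s[2:],s[3:]  1  'b'
  21  s[3:],s[25:]  0  ''
  22  s[25:],s[4:]  1  'c'
  23  s[4:],s[14:]  1  'c'
  24  s[14:],s[19:]  2  'cb'
  25  s[19:],s[24:]  1  'c'

n(n+1)/2 = 26·27/2 = 351
Σ LCP = 0 + 2 + 2 + 3 + 1 + 3 + 2 + 1 + 3 + 2 + 0 + 4 + 2 + 4 + 2 + 1 + 3 + 2 + 3 + 2 + 1 + 0 + 1 + 1 + 2 + 1 = 48
distinct = 351 − 48 = 303

303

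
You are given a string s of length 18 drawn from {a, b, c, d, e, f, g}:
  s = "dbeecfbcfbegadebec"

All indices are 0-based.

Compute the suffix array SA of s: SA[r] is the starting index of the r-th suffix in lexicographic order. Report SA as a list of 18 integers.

[12, 6, 15, 1, 9, 17, 4, 7, 0, 13, 14, 16, 3, 2, 10, 5, 8, 11]

sorted suffixes:
  #0 SA[0]=12  'adebec'
  #1 SA[1]=6  'bcfbegadebec'
  #2 SA[2]=15  'bec'
  #3 SA[3]=1  'beecfbcfbegadebec'
  #4 SA[4]=9  'begadebec'
  #5 SA[5]=17  'c'
  #6 SA[6]=4  'cfbcfbegadebec'
  #7 SA[7]=7  'cfbegadebec'
  #8 SA[8]=0  'dbeecfbcfbegadebec'
  #9 SA[9]=13  'debec'
  #10 SA[10]=14  'ebec'
  #11 SA[11]=16  'ec'
  #12 SA[12]=3  'ecfbcfbegadebec'
  #13 SA[13]=2  'eecfbcfbegadebec'
  #14 SA[14]=10  'egadebec'
  #15 SA[15]=5  'fbcfbegadebec'
  #16 SA[16]=8  'fbegadebec'
  #17 SA[17]=11  'gadebec'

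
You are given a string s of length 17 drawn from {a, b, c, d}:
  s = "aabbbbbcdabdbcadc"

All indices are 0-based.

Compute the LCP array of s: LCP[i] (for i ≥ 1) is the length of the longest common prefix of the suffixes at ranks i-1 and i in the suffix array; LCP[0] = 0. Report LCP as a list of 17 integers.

rank | idx | suffix
   0 |   0 | aabbbbbcdabdbcadc
   1 |   1 | abbbbbcdabdbcadc
   2 |   9 | abdbcadc
   3 |  14 | adc
   4 |   2 | bbbbbcdabdbcadc
   5 |   3 | bbbbcdabdbcadc
   6 |   4 | bbbcdabdbcadc
   7 |   5 | bbcdabdbcadc
   8 |  12 | bcadc
   9 |   6 | bcdabdbcadc
  10 |  10 | bdbcadc
  11 |  16 | c
  12 |  13 | cadc
  13 |   7 | cdabdbcadc
  14 |   8 | dabdbcadc
  15 |  11 | dbcadc
  16 |  15 | dc

SA = [0, 1, 9, 14, 2, 3, 4, 5, 12, 6, 10, 16, 13, 7, 8, 11, 15]
[i] adj suffixes → lcp
  [1] 0/1 → 1 ('a')
  [2] 1/9 → 2 ('ab')
  [3] 9/14 → 1 ('a')
  [4] 14/2 → 0 ('')
  [5] 2/3 → 4 ('bbbb')
  [6] 3/4 → 3 ('bbb')
  [7] 4/5 → 2 ('bb')
  [8] 5/12 → 1 ('b')
  [9] 12/6 → 2 ('bc')
  [10] 6/10 → 1 ('b')
  [11] 10/16 → 0 ('')
  [12] 16/13 → 1 ('c')
  [13] 13/7 → 1 ('c')
  [14] 7/8 → 0 ('')
  [15] 8/11 → 1 ('d')
  [16] 11/15 → 1 ('d')

[0, 1, 2, 1, 0, 4, 3, 2, 1, 2, 1, 0, 1, 1, 0, 1, 1]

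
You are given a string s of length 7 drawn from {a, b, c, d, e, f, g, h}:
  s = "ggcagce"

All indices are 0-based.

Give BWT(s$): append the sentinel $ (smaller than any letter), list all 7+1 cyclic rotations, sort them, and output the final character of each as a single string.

ecggcga$

rank  rotation  last
    0  $ggcagce  e
    1  agce$ggc  c
    2  cagce$gg  g
    3  ce$ggcag  g
    4  e$ggcagc  c
    5  gcagce$g  g
    6  gce$ggca  a
    7  ggcagce$  $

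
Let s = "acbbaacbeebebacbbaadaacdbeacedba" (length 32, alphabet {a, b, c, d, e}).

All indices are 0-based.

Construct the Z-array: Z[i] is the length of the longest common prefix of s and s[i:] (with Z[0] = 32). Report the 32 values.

Z[0]=32
i=1: fresh scan; Z[1]=0
i=2: fresh scan; Z[2]=0
i=3: fresh scan; Z[3]=0
i=4: fresh scan; Z[4]=1 extend→box=[4,5)
i=5: fresh scan; Z[5]=3 extend→box=[5,8)
i=6: min(r-i=2, Z[1]=0)=0; Z[6]=0
i=7: min(r-i=1, Z[2]=0)=0; Z[7]=0
i=8: fresh scan; Z[8]=0
i=9: fresh scan; Z[9]=0
i=10: fresh scan; Z[10]=0
i=11: fresh scan; Z[11]=0
i=12: fresh scan; Z[12]=0
i=13: fresh scan; Z[13]=6 extend→box=[13,19)
i=14: min(r-i=5, Z[1]=0)=0; Z[14]=0
i=15: min(r-i=4, Z[2]=0)=0; Z[15]=0
i=16: min(r-i=3, Z[3]=0)=0; Z[16]=0
i=17: min(r-i=2, Z[4]=1)=1; Z[17]=1
i=18: min(r-i=1, Z[5]=3)=1; Z[18]=1
i=19: fresh scan; Z[19]=0
i=20: fresh scan; Z[20]=1 extend→box=[20,21)
i=21: fresh scan; Z[21]=2 extend→box=[21,23)
i=22: min(r-i=1, Z[1]=0)=0; Z[22]=0
i=23: fresh scan; Z[23]=0
i=24: fresh scan; Z[24]=0
i=25: fresh scan; Z[25]=0
i=26: fresh scan; Z[26]=2 extend→box=[26,28)
i=27: min(r-i=1, Z[1]=0)=0; Z[27]=0
i=28: fresh scan; Z[28]=0
i=29: fresh scan; Z[29]=0
i=30: fresh scan; Z[30]=0
i=31: fresh scan; Z[31]=1 extend→box=[31,32)

[32, 0, 0, 0, 1, 3, 0, 0, 0, 0, 0, 0, 0, 6, 0, 0, 0, 1, 1, 0, 1, 2, 0, 0, 0, 0, 2, 0, 0, 0, 0, 1]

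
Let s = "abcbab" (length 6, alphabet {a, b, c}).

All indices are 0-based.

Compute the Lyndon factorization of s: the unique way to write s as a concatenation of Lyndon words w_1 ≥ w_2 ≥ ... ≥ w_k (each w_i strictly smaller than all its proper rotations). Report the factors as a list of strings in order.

["abcb", "ab"]

emit factor 1: 'abcb' (i=0, period=4)
emit factor 2: 'ab' (i=4, period=2)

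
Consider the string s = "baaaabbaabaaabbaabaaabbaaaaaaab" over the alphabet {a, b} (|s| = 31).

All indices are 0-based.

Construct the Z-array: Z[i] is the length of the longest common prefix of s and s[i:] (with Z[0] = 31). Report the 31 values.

[31, 0, 0, 0, 0, 1, 3, 0, 0, 4, 0, 0, 0, 1, 3, 0, 0, 4, 0, 0, 0, 1, 5, 0, 0, 0, 0, 0, 0, 0, 1]

Z[0]=31
i=1: outside box; Z[1]=0
i=2: outside box; Z[2]=0
i=3: outside box; Z[3]=0
i=4: outside box; Z[4]=0
i=5: outside box; Z[5]=1 scan→box=[5,6)
i=6: outside box; Z[6]=3 scan→box=[6,9)
i=7: min(r-i=2, Z[1]=0)=0; Z[7]=0
i=8: min(r-i=1, Z[2]=0)=0; Z[8]=0
i=9: outside box; Z[9]=4 scan→box=[9,13)
i=10: min(r-i=3, Z[1]=0)=0; Z[10]=0
i=11: min(r-i=2, Z[2]=0)=0; Z[11]=0
i=12: min(r-i=1, Z[3]=0)=0; Z[12]=0
i=13: outside box; Z[13]=1 scan→box=[13,14)
i=14: outside box; Z[14]=3 scan→box=[14,17)
i=15: min(r-i=2, Z[1]=0)=0; Z[15]=0
i=16: min(r-i=1, Z[2]=0)=0; Z[16]=0
i=17: outside box; Z[17]=4 scan→box=[17,21)
i=18: min(r-i=3, Z[1]=0)=0; Z[18]=0
i=19: min(r-i=2, Z[2]=0)=0; Z[19]=0
i=20: min(r-i=1, Z[3]=0)=0; Z[20]=0
i=21: outside box; Z[21]=1 scan→box=[21,22)
i=22: outside box; Z[22]=5 scan→box=[22,27)
i=23: min(r-i=4, Z[1]=0)=0; Z[23]=0
i=24: min(r-i=3, Z[2]=0)=0; Z[24]=0
i=25: min(r-i=2, Z[3]=0)=0; Z[25]=0
i=26: min(r-i=1, Z[4]=0)=0; Z[26]=0
i=27: outside box; Z[27]=0
i=28: outside box; Z[28]=0
i=29: outside box; Z[29]=0
i=30: outside box; Z[30]=1 scan→box=[30,31)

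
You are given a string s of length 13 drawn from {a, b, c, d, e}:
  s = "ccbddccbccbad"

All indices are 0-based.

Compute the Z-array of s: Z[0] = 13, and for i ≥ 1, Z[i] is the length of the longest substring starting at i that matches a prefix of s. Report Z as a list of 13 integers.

[13, 1, 0, 0, 0, 3, 1, 0, 3, 1, 0, 0, 0]

Z[0]=13
i=1: i≥r, start 0; Z[1]=1 scan→box=[1,2)
i=2: i≥r, start 0; Z[2]=0
i=3: i≥r, start 0; Z[3]=0
i=4: i≥r, start 0; Z[4]=0
i=5: i≥r, start 0; Z[5]=3 scan→box=[5,8)
i=6: min(r-i=2, Z[1]=1)=1; Z[6]=1
i=7: min(r-i=1, Z[2]=0)=0; Z[7]=0
i=8: i≥r, start 0; Z[8]=3 scan→box=[8,11)
i=9: min(r-i=2, Z[1]=1)=1; Z[9]=1
i=10: min(r-i=1, Z[2]=0)=0; Z[10]=0
i=11: i≥r, start 0; Z[11]=0
i=12: i≥r, start 0; Z[12]=0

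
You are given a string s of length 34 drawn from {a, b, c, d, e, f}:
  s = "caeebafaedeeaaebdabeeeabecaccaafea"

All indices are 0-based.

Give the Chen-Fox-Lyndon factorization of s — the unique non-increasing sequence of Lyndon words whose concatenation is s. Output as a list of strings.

["c", "aeebaf", "aedee", "aaebdabeeeabecaccaafe", "a"]

emit factor 1: 'c' (i=0, period=1)
emit factor 2: 'aeebaf' (i=1, period=6)
emit factor 3: 'aedee' (i=7, period=5)
emit factor 4: 'aaebdabeeeabecaccaafe' (i=12, period=21)
emit factor 5: 'a' (i=33, period=1)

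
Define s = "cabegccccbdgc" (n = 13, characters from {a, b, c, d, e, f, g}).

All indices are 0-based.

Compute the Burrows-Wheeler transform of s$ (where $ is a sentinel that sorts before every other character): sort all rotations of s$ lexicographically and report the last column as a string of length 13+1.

cccag$cccgbbde

rank  rotation        last
    0  $cabegccccbdgc  c
    1  abegccccbdgc$c  c
    2  bdgc$cabegcccc  c
    3  begccccbdgc$ca  a
    4  c$cabegccccbdg  g
    5  cabegccccbdgc$  $
    6  cbdgc$cabegccc  c
    7  ccbdgc$cabegcc  c
    8  cccbdgc$cabegc  c
    9  ccccbdgc$cabeg  g
   10  dgc$cabegccccb  b
   11  egccccbdgc$cab  b
   12  gc$cabegccccbd  d
   13  gccccbdgc$cabe  e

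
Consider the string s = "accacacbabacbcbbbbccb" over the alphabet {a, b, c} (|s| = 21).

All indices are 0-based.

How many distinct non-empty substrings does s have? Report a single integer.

rank | idx | suffix
   0 |   8 | abacbcbbbbccb
   1 |   3 | acacbabacbcbbbbccb
   2 |   5 | acbabacbcbbbbccb
   3 |  10 | acbcbbbbccb
   4 |   0 | accacacbabacbcbbbbccb
   5 |  20 | b
   6 |   7 | babacbcbbbbccb
   7 |   9 | bacbcbbbbccb
   8 |  14 | bbbbccb
   9 |  15 | bbbccb
  10 |  16 | bbccb
  11 |  12 | bcbbbbccb
  12 |  17 | bccb
  13 |   2 | cacacbabacbcbbbbccb
  14 |   4 | cacbabacbcbbbbccb
  15 |  19 | cb
  16 |   6 | cbabacbcbbbbccb
  17 |  13 | cbbbbccb
  18 |  11 | cbcbbbbccb
  19 |   1 | ccacacbabacbcbbbbccb
  20 |  18 | ccb

SA = [8, 3, 5, 10, 0, 20, 7, 9, 14, 15, 16, 12, 17, 2, 4, 19, 6, 13, 11, 1, 18]
i: (SA[i-1],SA[i]) lcp shared
  1: (8,3) 1 'a'
  2: (3,5) 2 'ac'
  3: (5,10) 3 'acb'
  4: (10,0) 2 'ac'
  5: (0,20) 0 ''
  6: (20,7) 1 'b'
  7: (7,9) 2 'ba'
  8: (9,14) 1 'b'
  9: (14,15) 3 'bbb'
  10: (15,16) 2 'bb'
  11: (16,12) 1 'b'
  12: (12,17) 2 'bc'
  13: (17,2) 0 ''
  14: (2,4) 3 'cac'
  15: (4,19) 1 'c'
  16: (19,6) 2 'cb'
  17: (6,13) 2 'cb'
  18: (13,11) 2 'cb'
  19: (11,1) 1 'c'
  20: (1,18) 2 'cc'

n(n+1)/2 = 21·22/2 = 231
Σ LCP = 0 + 1 + 2 + 3 + 2 + 0 + 1 + 2 + 1 + 3 + 2 + 1 + 2 + 0 + 3 + 1 + 2 + 2 + 2 + 1 + 2 = 33
distinct = 231 − 33 = 198

198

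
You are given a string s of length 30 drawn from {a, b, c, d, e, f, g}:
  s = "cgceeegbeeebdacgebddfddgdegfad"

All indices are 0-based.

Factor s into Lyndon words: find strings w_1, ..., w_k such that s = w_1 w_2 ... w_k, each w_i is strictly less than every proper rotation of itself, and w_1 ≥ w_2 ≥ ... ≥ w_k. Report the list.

["cg", "ceeeg", "beee", "bd", "acgebddfddgdegfad"]

emit factor 1: 'cg' (i=0, period=2)
emit factor 2: 'ceeeg' (i=2, period=5)
emit factor 3: 'beee' (i=7, period=4)
emit factor 4: 'bd' (i=11, period=2)
emit factor 5: 'acgebddfddgdegfad' (i=13, period=17)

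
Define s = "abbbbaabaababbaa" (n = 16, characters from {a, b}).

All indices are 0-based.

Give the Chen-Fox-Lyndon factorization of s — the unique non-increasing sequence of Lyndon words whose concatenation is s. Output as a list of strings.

["abbbb", "aabaababb", "a", "a"]

emit factor 1: 'abbbb' (i=0, period=5)
emit factor 2: 'aabaababb' (i=5, period=9)
emit factor 3: 'a' (i=14, period=1)
emit factor 4: 'a' (i=15, period=1)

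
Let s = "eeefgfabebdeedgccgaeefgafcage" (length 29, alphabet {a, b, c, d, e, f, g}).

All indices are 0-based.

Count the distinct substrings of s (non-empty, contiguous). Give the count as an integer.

rank | idx | suffix
   0 |   6 | abebdeedgccgaeefgafcage
   1 |  18 | aeefgafcage
   2 |  23 | afcage
   3 |  26 | age
   4 |   9 | bdeedgccgaeefgafcage
   5 |   7 | bebdeedgccgaeefgafcage
   6 |  25 | cage
   7 |  15 | ccgaeefgafcage
   8 |  16 | cgaeefgafcage
   9 |  10 | deedgccgaeefgafcage
  10 |  13 | dgccgaeefgafcage
  11 |  28 | e
  12 |   8 | ebdeedgccgaeefgafcage
  13 |  12 | edgccgaeefgafcage
  14 |  11 | eedgccgaeefgafcage
  15 |   0 | eeefgfabebdeedgccgaeefgafcage
  16 |  19 | eefgafcage
  17 |   1 | eefgfabebdeedgccgaeefgafcage
  18 |  20 | efgafcage
  19 |   2 | efgfabebdeedgccgaeefgafcage
  20 |   5 | fabebdeedgccgaeefgafcage
  21 |  24 | fcage
  22 |  21 | fgafcage
  23 |   3 | fgfabebdeedgccgaeefgafcage
  24 |  17 | gaeefgafcage
  25 |  22 | gafcage
  26 |  14 | gccgaeefgafcage
  27 |  27 | ge
  28 |   4 | gfabebdeedgccgaeefgafcage

SA = [6, 18, 23, 26, 9, 7, 25, 15, 16, 10, 13, 28, 8, 12, 11, 0, 19, 1, 20, 2, 5, 24, 21, 3, 17, 22, 14, 27, 4]
rank  pair      lcp
   1  s[6:],s[18:]  1  'a'
   2  s[18:],s[23:]  1  'a'
   3  s[23:],s[26:]  1  'a'
   4  s[26:],s[9:]  0  ''
   5  s[9:],s[7:]  1  'b'
   6  s[7:],s[25:]  0  ''
   7  s[25:],s[15:]  1  'c'
   8  s[15:],s[16:]  1  'c'
   9  s[16:],s[10:]  0  ''
  10  s[10:],s[13:]  1  'd'
  11  s[13:],s[28:]  0  ''
  12  s[28:],s[8:]  1  'e'
  13  s[8:],s[12:]  1  'e'
  14  s[12:],s[11:]  1  'e'
  15  s[11:],s[0:]  2  'ee'
  16  s[0:],s[19:]  2  'ee'
  17  s[19:],s[1:]  4  'eefg'
  18  s[1:],s[20:]  1  'e'
  19  s[20:],s[2:]  3  'efg'
  20  s[2:],s[5:]  0  ''
  21  s[5:],s[24:]  1  'f'
  22  s[24:],s[21:]  1  'f'
  23  s[21:],s[3:]  2  'fg'
  24  s[3:],s[17:]  0  ''
  25  s[17:],s[22:]  2  'ga'
  26  s[22:],s[14:]  1  'g'
  27  s[14:],s[27:]  1  'g'
  28  s[27:],s[4:]  1  'g'

n(n+1)/2 = 29·30/2 = 435
Σ LCP = 0 + 1 + 1 + 1 + 0 + 1 + 0 + 1 + 1 + 0 + 1 + 0 + 1 + 1 + 1 + 2 + 2 + 4 + 1 + 3 + 0 + 1 + 1 + 2 + 0 + 2 + 1 + 1 + 1 = 31
distinct = 435 − 31 = 404

404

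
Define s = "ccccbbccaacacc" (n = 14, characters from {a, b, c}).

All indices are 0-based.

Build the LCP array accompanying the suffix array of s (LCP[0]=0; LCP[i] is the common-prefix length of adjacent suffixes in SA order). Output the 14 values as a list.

rank | idx | suffix
   0 |   8 | aacacc
   1 |   9 | acacc
   2 |  11 | acc
   3 |   4 | bbccaacacc
   4 |   5 | bccaacacc
   5 |  13 | c
   6 |   7 | caacacc
   7 |  10 | cacc
   8 |   3 | cbbccaacacc
   9 |  12 | cc
  10 |   6 | ccaacacc
  11 |   2 | ccbbccaacacc
  12 |   1 | cccbbccaacacc
  13 |   0 | ccccbbccaacacc

SA = [8, 9, 11, 4, 5, 13, 7, 10, 3, 12, 6, 2, 1, 0]
[i] adj suffixes → lcp
  [1] 8/9 → 1 ('a')
  [2] 9/11 → 2 ('ac')
  [3] 11/4 → 0 ('')
  [4] 4/5 → 1 ('b')
  [5] 5/13 → 0 ('')
  [6] 13/7 → 1 ('c')
  [7] 7/10 → 2 ('ca')
  [8] 10/3 → 1 ('c')
  [9] 3/12 → 1 ('c')
  [10] 12/6 → 2 ('cc')
  [11] 6/2 → 2 ('cc')
  [12] 2/1 → 2 ('cc')
  [13] 1/0 → 3 ('ccc')

[0, 1, 2, 0, 1, 0, 1, 2, 1, 1, 2, 2, 2, 3]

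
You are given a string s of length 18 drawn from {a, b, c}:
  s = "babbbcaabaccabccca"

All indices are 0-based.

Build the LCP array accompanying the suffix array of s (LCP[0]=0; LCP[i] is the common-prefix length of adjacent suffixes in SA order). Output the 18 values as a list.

[0, 1, 1, 2, 2, 1, 0, 2, 1, 2, 1, 2, 0, 2, 2, 1, 3, 2]

rank→(start, suffix):
  0 → (17, 'a')
  1 → (6, 'aabaccabccca')
  2 → (7, 'abaccabccca')
  3 → (1, 'abbbcaabaccabccca')
  4 → (12, 'abccca')
  5 → (9, 'accabccca')
  6 → (0, 'babbbcaabaccabccca')
  7 → (8, 'baccabccca')
  8 → (2, 'bbbcaabaccabccca')
  9 → (3, 'bbcaabaccabccca')
  10 → (4, 'bcaabaccabccca')
  11 → (13, 'bccca')
  12 → (16, 'ca')
  13 → (5, 'caabaccabccca')
  14 → (11, 'cabccca')
  15 → (15, 'cca')
  16 → (10, 'ccabccca')
  17 → (14, 'ccca')

SA = [17, 6, 7, 1, 12, 9, 0, 8, 2, 3, 4, 13, 16, 5, 11, 15, 10, 14]
[i] adj suffixes → lcp
  [1] 17/6 → 1 ('a')
  [2] 6/7 → 1 ('a')
  [3] 7/1 → 2 ('ab')
  [4] 1/12 → 2 ('ab')
  [5] 12/9 → 1 ('a')
  [6] 9/0 → 0 ('')
  [7] 0/8 → 2 ('ba')
  [8] 8/2 → 1 ('b')
  [9] 2/3 → 2 ('bb')
  [10] 3/4 → 1 ('b')
  [11] 4/13 → 2 ('bc')
  [12] 13/16 → 0 ('')
  [13] 16/5 → 2 ('ca')
  [14] 5/11 → 2 ('ca')
  [15] 11/15 → 1 ('c')
  [16] 15/10 → 3 ('cca')
  [17] 10/14 → 2 ('cc')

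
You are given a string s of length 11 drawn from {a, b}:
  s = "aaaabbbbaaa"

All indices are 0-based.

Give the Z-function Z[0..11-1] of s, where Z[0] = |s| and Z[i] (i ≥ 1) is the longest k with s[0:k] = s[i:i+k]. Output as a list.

[11, 3, 2, 1, 0, 0, 0, 0, 3, 2, 1]

Z[0]=11
i=1: fresh scan; Z[1]=3 extend→box=[1,4)
i=2: min(r-i=2, Z[1]=3)=2; Z[2]=2
i=3: min(r-i=1, Z[2]=2)=1; Z[3]=1
i=4: fresh scan; Z[4]=0
i=5: fresh scan; Z[5]=0
i=6: fresh scan; Z[6]=0
i=7: fresh scan; Z[7]=0
i=8: fresh scan; Z[8]=3 extend→box=[8,11)
i=9: min(r-i=2, Z[1]=3)=2; Z[9]=2
i=10: min(r-i=1, Z[2]=2)=1; Z[10]=1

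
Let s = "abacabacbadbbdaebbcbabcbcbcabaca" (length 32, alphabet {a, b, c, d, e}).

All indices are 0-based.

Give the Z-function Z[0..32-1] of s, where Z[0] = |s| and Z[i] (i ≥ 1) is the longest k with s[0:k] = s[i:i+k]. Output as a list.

[32, 0, 1, 0, 4, 0, 1, 0, 0, 1, 0, 0, 0, 0, 1, 0, 0, 0, 0, 0, 2, 0, 0, 0, 0, 0, 0, 5, 0, 1, 0, 1]

Z[0]=32
i=1: outside box; Z[1]=0
i=2: outside box; Z[2]=1 extend→box=[2,3)
i=3: outside box; Z[3]=0
i=4: outside box; Z[4]=4 extend→box=[4,8)
i=5: min(r-i=3, Z[1]=0)=0; Z[5]=0
i=6: min(r-i=2, Z[2]=1)=1; Z[6]=1
i=7: min(r-i=1, Z[3]=0)=0; Z[7]=0
i=8: outside box; Z[8]=0
i=9: outside box; Z[9]=1 extend→box=[9,10)
i=10: outside box; Z[10]=0
i=11: outside box; Z[11]=0
i=12: outside box; Z[12]=0
i=13: outside box; Z[13]=0
i=14: outside box; Z[14]=1 extend→box=[14,15)
i=15: outside box; Z[15]=0
i=16: outside box; Z[16]=0
i=17: outside box; Z[17]=0
i=18: outside box; Z[18]=0
i=19: outside box; Z[19]=0
i=20: outside box; Z[20]=2 extend→box=[20,22)
i=21: min(r-i=1, Z[1]=0)=0; Z[21]=0
i=22: outside box; Z[22]=0
i=23: outside box; Z[23]=0
i=24: outside box; Z[24]=0
i=25: outside box; Z[25]=0
i=26: outside box; Z[26]=0
i=27: outside box; Z[27]=5 extend→box=[27,32)
i=28: min(r-i=4, Z[1]=0)=0; Z[28]=0
i=29: min(r-i=3, Z[2]=1)=1; Z[29]=1
i=30: min(r-i=2, Z[3]=0)=0; Z[30]=0
i=31: min(r-i=1, Z[4]=4)=1; Z[31]=1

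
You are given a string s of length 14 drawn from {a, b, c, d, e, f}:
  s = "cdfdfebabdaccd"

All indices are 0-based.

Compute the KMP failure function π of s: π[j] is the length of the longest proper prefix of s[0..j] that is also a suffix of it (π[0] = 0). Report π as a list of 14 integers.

π[0] = 0
j=1 s[j]='d': π[1]=0 (border '')
j=2 s[j]='f': π[2]=0 (border '')
j=3 s[j]='d': π[3]=0 (border '')
j=4 s[j]='f': π[4]=0 (border '')
j=5 s[j]='e': π[5]=0 (border '')
j=6 s[j]='b': π[6]=0 (border '')
j=7 s[j]='a': π[7]=0 (border '')
j=8 s[j]='b': π[8]=0 (border '')
j=9 s[j]='d': π[9]=0 (border '')
j=10 s[j]='a': π[10]=0 (border '')
j=11 s[j]='c': π[11]=1 (border 'c')
j=12 s[j]='c': k: 1→0; π[12]=1 (border 'c')
j=13 s[j]='d': π[13]=2 (border 'cd')

[0, 0, 0, 0, 0, 0, 0, 0, 0, 0, 0, 1, 1, 2]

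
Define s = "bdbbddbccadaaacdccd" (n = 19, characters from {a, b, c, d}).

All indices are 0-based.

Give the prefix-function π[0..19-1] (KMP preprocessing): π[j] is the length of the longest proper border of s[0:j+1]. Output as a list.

π[0] = 0
j=1 s[j]='d': π[1]=0 (border '')
j=2 s[j]='b': π[2]=1 (border 'b')
j=3 s[j]='b': k: 1→0; π[3]=1 (border 'b')
j=4 s[j]='d': π[4]=2 (border 'bd')
j=5 s[j]='d': k: 2→0; π[5]=0 (border '')
j=6 s[j]='b': π[6]=1 (border 'b')
j=7 s[j]='c': k: 1→0; π[7]=0 (border '')
j=8 s[j]='c': π[8]=0 (border '')
j=9 s[j]='a': π[9]=0 (border '')
j=10 s[j]='d': π[10]=0 (border '')
j=11 s[j]='a': π[11]=0 (border '')
j=12 s[j]='a': π[12]=0 (border '')
j=13 s[j]='a': π[13]=0 (border '')
j=14 s[j]='c': π[14]=0 (border '')
j=15 s[j]='d': π[15]=0 (border '')
j=16 s[j]='c': π[16]=0 (border '')
j=17 s[j]='c': π[17]=0 (border '')
j=18 s[j]='d': π[18]=0 (border '')

[0, 0, 1, 1, 2, 0, 1, 0, 0, 0, 0, 0, 0, 0, 0, 0, 0, 0, 0]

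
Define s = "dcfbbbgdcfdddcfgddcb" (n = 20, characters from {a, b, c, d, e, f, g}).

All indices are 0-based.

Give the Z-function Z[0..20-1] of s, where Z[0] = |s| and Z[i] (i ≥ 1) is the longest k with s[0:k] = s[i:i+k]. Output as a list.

[20, 0, 0, 0, 0, 0, 0, 3, 0, 0, 1, 1, 3, 0, 0, 0, 1, 2, 0, 0]

Z[0]=20
i=1: fresh scan; Z[1]=0
i=2: fresh scan; Z[2]=0
i=3: fresh scan; Z[3]=0
i=4: fresh scan; Z[4]=0
i=5: fresh scan; Z[5]=0
i=6: fresh scan; Z[6]=0
i=7: fresh scan; Z[7]=3 scan→box=[7,10)
i=8: min(r-i=2, Z[1]=0)=0; Z[8]=0
i=9: min(r-i=1, Z[2]=0)=0; Z[9]=0
i=10: fresh scan; Z[10]=1 scan→box=[10,11)
i=11: fresh scan; Z[11]=1 scan→box=[11,12)
i=12: fresh scan; Z[12]=3 scan→box=[12,15)
i=13: min(r-i=2, Z[1]=0)=0; Z[13]=0
i=14: min(r-i=1, Z[2]=0)=0; Z[14]=0
i=15: fresh scan; Z[15]=0
i=16: fresh scan; Z[16]=1 scan→box=[16,17)
i=17: fresh scan; Z[17]=2 scan→box=[17,19)
i=18: min(r-i=1, Z[1]=0)=0; Z[18]=0
i=19: fresh scan; Z[19]=0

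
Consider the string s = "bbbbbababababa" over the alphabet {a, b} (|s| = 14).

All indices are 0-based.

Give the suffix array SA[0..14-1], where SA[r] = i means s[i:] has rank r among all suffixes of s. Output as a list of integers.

rank | idx | suffix
   0 |  13 | a
   1 |  11 | aba
   2 |   9 | ababa
   3 |   7 | abababa
   4 |   5 | ababababa
   5 |  12 | ba
   6 |  10 | baba
   7 |   8 | bababa
   8 |   6 | babababa
   9 |   4 | bababababa
  10 |   3 | bbababababa
  11 |   2 | bbbababababa
  12 |   1 | bbbbababababa
  13 |   0 | bbbbbababababa

[13, 11, 9, 7, 5, 12, 10, 8, 6, 4, 3, 2, 1, 0]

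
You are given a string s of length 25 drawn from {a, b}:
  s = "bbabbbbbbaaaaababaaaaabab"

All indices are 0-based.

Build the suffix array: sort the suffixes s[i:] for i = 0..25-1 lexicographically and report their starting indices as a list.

sorted suffixes:
  #0 SA[0]=17  'aaaaabab'
  #1 SA[1]=9  'aaaaababaaaaabab'
  #2 SA[2]=18  'aaaabab'
  #3 SA[3]=10  'aaaababaaaaabab'
  #4 SA[4]=19  'aaabab'
  #5 SA[5]=11  'aaababaaaaabab'
  #6 SA[6]=20  'aabab'
  #7 SA[7]=12  'aababaaaaabab'
  #8 SA[8]=23  'ab'
  #9 SA[9]=15  'abaaaaabab'
  #10 SA[10]=21  'abab'
  #11 SA[11]=13  'ababaaaaabab'
  #12 SA[12]=2  'abbbbbbaaaaababaaaaabab'
  #13 SA[13]=24  'b'
  #14 SA[14]=16  'baaaaabab'
  #15 SA[15]=8  'baaaaababaaaaabab'
  #16 SA[16]=22  'bab'
  #17 SA[17]=14  'babaaaaabab'
  #18 SA[18]=1  'babbbbbbaaaaababaaaaabab'
  #19 SA[19]=7  'bbaaaaababaaaaabab'
  #20 SA[20]=0  'bbabbbbbbaaaaababaaaaabab'
  #21 SA[21]=6  'bbbaaaaababaaaaabab'
  #22 SA[22]=5  'bbbbaaaaababaaaaabab'
  #23 SA[23]=4  'bbbbbaaaaababaaaaabab'
  #24 SA[24]=3  'bbbbbbaaaaababaaaaabab'

[17, 9, 18, 10, 19, 11, 20, 12, 23, 15, 21, 13, 2, 24, 16, 8, 22, 14, 1, 7, 0, 6, 5, 4, 3]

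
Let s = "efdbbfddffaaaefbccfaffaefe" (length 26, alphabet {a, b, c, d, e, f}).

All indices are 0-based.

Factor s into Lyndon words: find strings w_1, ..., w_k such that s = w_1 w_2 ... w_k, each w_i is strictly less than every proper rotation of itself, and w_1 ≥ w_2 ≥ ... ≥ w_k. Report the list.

["ef", "d", "bbfddff", "aaaefbccfaffaefe"]

emit factor 1: 'ef' (i=0, period=2)
emit factor 2: 'd' (i=2, period=1)
emit factor 3: 'bbfddff' (i=3, period=7)
emit factor 4: 'aaaefbccfaffaefe' (i=10, period=16)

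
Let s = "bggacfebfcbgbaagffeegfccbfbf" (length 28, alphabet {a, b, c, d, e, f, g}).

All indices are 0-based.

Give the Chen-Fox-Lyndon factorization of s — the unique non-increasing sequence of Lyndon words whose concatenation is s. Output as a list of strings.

["bgg", "acfebfcbgb", "aagffeegfccbfbf"]

emit factor 1: 'bgg' (i=0, period=3)
emit factor 2: 'acfebfcbgb' (i=3, period=10)
emit factor 3: 'aagffeegfccbfbf' (i=13, period=15)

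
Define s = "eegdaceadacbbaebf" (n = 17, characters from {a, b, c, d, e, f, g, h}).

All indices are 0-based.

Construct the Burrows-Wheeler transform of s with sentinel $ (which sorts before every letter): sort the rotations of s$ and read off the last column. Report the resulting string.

rank  rotation            last
    0  $eegdaceadacbbaebf  f
    1  acbbaebf$eegdacead  d
    2  aceadacbbaebf$eegd  d
    3  adacbbaebf$eegdace  e
    4  aebf$eegdaceadacbb  b
    5  baebf$eegdaceadacb  b
    6  bbaebf$eegdaceadac  c
    7  bf$eegdaceadacbbae  e
    8  cbbaebf$eegdaceada  a
    9  ceadacbbaebf$eegda  a
   10  dacbbaebf$eegdacea  a
   11  daceadacbbaebf$eeg  g
   12  eadacbbaebf$eegdac  c
   13  ebf$eegdaceadacbba  a
   14  eegdaceadacbbaebf$  $
   15  egdaceadacbbaebf$e  e
   16  f$eegdaceadacbbaeb  b
   17  gdaceadacbbaebf$ee  e

fddebbceaaagca$ebe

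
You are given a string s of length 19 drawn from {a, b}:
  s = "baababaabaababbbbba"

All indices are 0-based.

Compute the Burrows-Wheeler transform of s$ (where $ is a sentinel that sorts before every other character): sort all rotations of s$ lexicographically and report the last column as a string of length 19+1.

abbbbbaaabba$aaabbba

rank  rotation              last
    0  $baababaabaababbbbba  a
    1  a$baababaabaababbbbb  b
    2  aabaababbbbba$baabab  b
    3  aababaabaababbbbba$b  b
    4  aababbbbba$baababaab  b
    5  abaabaababbbbba$baab  b
    6  abaababbbbba$baababa  a
    7  ababaabaababbbbba$ba  a
    8  ababbbbba$baababaaba  a
    9  abbbbba$baababaabaab  b
   10  ba$baababaabaababbbb  b
   11  baabaababbbbba$baaba  a
   12  baababaabaababbbbba$  $
   13  baababbbbba$baababaa  a
   14  babaabaababbbbba$baa  a
   15  babbbbba$baababaabaa  a
   16  bba$baababaabaababbb  b
   17  bbba$baababaabaababb  b
   18  bbbba$baababaabaabab  b
   19  bbbbba$baababaabaaba  a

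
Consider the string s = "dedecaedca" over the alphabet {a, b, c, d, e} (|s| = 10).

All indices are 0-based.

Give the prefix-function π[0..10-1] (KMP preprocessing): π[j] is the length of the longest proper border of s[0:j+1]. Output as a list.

π[0] = 0
j=1 s[j]='e': π[1]=0 (border '')
j=2 s[j]='d': π[2]=1 (border 'd')
j=3 s[j]='e': π[3]=2 (border 'de')
j=4 s[j]='c': k: 2→0; π[4]=0 (border '')
j=5 s[j]='a': π[5]=0 (border '')
j=6 s[j]='e': π[6]=0 (border '')
j=7 s[j]='d': π[7]=1 (border 'd')
j=8 s[j]='c': k: 1→0; π[8]=0 (border '')
j=9 s[j]='a': π[9]=0 (border '')

[0, 0, 1, 2, 0, 0, 0, 1, 0, 0]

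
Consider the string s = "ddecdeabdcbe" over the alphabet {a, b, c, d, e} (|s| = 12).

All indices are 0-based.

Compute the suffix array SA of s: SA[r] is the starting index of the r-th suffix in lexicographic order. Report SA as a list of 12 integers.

[6, 7, 10, 9, 3, 8, 0, 4, 1, 11, 5, 2]

rank | idx | suffix
   0 |   6 | abdcbe
   1 |   7 | bdcbe
   2 |  10 | be
   3 |   9 | cbe
   4 |   3 | cdeabdcbe
   5 |   8 | dcbe
   6 |   0 | ddecdeabdcbe
   7 |   4 | deabdcbe
   8 |   1 | decdeabdcbe
   9 |  11 | e
  10 |   5 | eabdcbe
  11 |   2 | ecdeabdcbe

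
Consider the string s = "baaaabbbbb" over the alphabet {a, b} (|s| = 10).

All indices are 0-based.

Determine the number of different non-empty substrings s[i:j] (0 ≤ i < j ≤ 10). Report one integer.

rank | idx | suffix
   0 |   1 | aaaabbbbb
   1 |   2 | aaabbbbb
   2 |   3 | aabbbbb
   3 |   4 | abbbbb
   4 |   9 | b
   5 |   0 | baaaabbbbb
   6 |   8 | bb
   7 |   7 | bbb
   8 |   6 | bbbb
   9 |   5 | bbbbb

SA = [1, 2, 3, 4, 9, 0, 8, 7, 6, 5]
i: (SA[i-1],SA[i]) lcp shared
  1: (1,2) 3 'aaa'
  2: (2,3) 2 'aa'
  3: (3,4) 1 'a'
  4: (4,9) 0 ''
  5: (9,0) 1 'b'
  6: (0,8) 1 'b'
  7: (8,7) 2 'bb'
  8: (7,6) 3 'bbb'
  9: (6,5) 4 'bbbb'

n(n+1)/2 = 10·11/2 = 55
Σ LCP = 0 + 3 + 2 + 1 + 0 + 1 + 1 + 2 + 3 + 4 = 17
distinct = 55 − 17 = 38

38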